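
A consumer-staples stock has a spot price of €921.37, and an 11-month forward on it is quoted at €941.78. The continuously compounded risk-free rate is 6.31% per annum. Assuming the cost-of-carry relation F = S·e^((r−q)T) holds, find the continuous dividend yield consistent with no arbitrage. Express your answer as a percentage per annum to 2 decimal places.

From F = S·e^((r−q)T): (r − q) = ln(F/S)/T
ln(941.78/921.37) = ln(1.022152) = 0.021910
(r − q) = 0.021910 / (11/12) = 0.023902
q = r − ln(F/S)/T = 0.0631 − 0.023902 = 0.039198
q = 3.92%

3.92%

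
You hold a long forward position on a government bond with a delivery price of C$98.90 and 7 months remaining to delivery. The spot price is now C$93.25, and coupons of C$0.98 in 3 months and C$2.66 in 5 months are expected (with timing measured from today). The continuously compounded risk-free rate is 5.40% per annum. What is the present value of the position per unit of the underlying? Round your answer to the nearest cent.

-C$6.15

PV(remaining coupons) I = 0.98·e^(−0.0540·3/12) + 2.66·e^(−0.0540·5/12) = 3.5677
Current forward F = (S − I)·e^(rT) = (93.25 − 3.5677)·e^(0.0540·7/12) = 89.6823 × 1.032001 = 92.5522
Value (long) = (F − K)·e^(−rT) = (92.5522 − 98.90) × 0.968991 = -6.1510
Value = -C$6.15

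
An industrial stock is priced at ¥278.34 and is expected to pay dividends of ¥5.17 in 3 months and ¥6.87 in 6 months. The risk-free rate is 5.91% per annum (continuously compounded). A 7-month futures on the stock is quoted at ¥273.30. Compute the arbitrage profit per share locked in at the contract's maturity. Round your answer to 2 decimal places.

PV(dividends) I = 5.17·e^(−0.0591·3/12) + 6.87·e^(−0.0591·6/12) = 11.7641
Fair futures F* = (S − I)·e^(rT) = (278.34 − 11.7641)·e^0.034475 = 266.5759 × 1.035076 = 275.9263
Market ¥273.30 < fair 275.9263: forward underpriced → reverse cash-and-carry (short the stock, invest proceeds at r, pay the dividends, go long the forward).
Profit at T = |F_mkt − F*| = |273.30 − 275.9263| = ¥2.63 per share

¥2.63 per share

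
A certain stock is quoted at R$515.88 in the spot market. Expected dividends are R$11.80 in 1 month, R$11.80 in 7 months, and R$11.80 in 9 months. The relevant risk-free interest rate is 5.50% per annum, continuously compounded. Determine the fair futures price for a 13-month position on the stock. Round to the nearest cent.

PV(dividends) I = 11.80·e^(−0.0550·1/12) + 11.80·e^(−0.0550·7/12) + 11.80·e^(−0.0550·9/12)
I = 11.7460 + 11.4274 + 11.3232 = 34.4966
F = (S − I)·e^(rT) = (515.88 − 34.4966) · e^(0.0550·13/12)
= 481.3834 · e^0.059583 = 481.3834 × 1.061394 = R$510.94

R$510.94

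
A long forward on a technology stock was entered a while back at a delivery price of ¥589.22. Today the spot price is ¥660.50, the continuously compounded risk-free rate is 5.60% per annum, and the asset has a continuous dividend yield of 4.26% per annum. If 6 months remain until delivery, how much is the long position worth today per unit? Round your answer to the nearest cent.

Current fair forward for the remaining 6 months: F = S·e^((r − q)·T), (r − q) = 0.0560 − 0.0426 = 0.0134
F = 660.50 · e^(0.0134 × 6/12) = 660.50 × 1.006722 = 664.9399
Value of long forward = (F − K)·e^(−rT) = (664.9399 − 589.22) · e^(−0.0560·6/12)
= 75.7199 × 0.972388 = 73.63

¥73.63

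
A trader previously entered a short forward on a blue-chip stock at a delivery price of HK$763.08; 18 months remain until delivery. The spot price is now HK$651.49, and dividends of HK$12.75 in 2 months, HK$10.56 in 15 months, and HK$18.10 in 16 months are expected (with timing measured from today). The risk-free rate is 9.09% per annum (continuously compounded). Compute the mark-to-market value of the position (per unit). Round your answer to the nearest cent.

HK$52.34

PV(remaining dividends) I = 12.75·e^(−0.0909·2/12) + 10.56·e^(−0.0909·15/12) + 18.10·e^(−0.0909·16/12) = 38.0181
Current forward F = (S − I)·e^(rT) = (651.49 − 38.0181)·e^(0.0909·18/12) = 613.4719 × 1.146083 = 703.0897
Value (long) = (F − K)·e^(−rT) = (703.0897 − 763.08) × 0.872537 = -52.3438
Short position value = −(long value) = HK$52.34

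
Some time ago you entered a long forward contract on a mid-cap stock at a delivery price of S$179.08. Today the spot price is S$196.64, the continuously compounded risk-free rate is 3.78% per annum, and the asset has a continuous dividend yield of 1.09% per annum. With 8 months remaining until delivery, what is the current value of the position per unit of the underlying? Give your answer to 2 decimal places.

S$20.59

Current fair forward for the remaining 8 months: F = S·e^((r − q)·T), (r − q) = 0.0378 − 0.0109 = 0.0269
F = 196.64 · e^(0.0269 × 8/12) = 196.64 × 1.018095 = 200.1982
Value of long forward = (F − K)·e^(−rT) = (200.1982 − 179.08) · e^(−0.0378·8/12)
= 21.1182 × 0.975115 = 20.59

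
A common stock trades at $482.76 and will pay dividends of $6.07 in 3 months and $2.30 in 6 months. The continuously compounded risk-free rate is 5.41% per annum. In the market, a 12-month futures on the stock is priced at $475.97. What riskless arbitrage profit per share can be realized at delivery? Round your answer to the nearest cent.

$24.94 per share

PV(dividends) I = 6.07·e^(−0.0541·3/12) + 2.30·e^(−0.0541·6/12) = 8.2271
Fair futures F* = (S − I)·e^(rT) = (482.76 − 8.2271)·e^0.054100 = 474.5329 × 1.055590 = 500.9122
Market $475.97 < fair 500.9122: forward underpriced → reverse cash-and-carry (short the stock, invest proceeds at r, pay the dividends, go long the forward).
Profit at T = |F_mkt − F*| = |475.97 − 500.9122| = $24.94 per share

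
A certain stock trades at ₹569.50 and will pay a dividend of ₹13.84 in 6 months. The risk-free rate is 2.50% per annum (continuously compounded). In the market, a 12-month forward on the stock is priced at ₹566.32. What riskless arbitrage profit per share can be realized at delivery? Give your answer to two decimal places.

PV(dividends) I = 13.84·e^(−0.0250·6/12) = 13.6681
Fair forward F* = (S − I)·e^(rT) = (569.50 − 13.6681)·e^0.025000 = 555.8319 × 1.025315 = 569.9028
Market ₹566.32 < fair 569.9028: forward underpriced → reverse cash-and-carry (short the stock, invest proceeds at r, pay the dividends, go long the forward).
Profit at T = |F_mkt − F*| = |566.32 − 569.9028| = ₹3.58 per share

₹3.58 per share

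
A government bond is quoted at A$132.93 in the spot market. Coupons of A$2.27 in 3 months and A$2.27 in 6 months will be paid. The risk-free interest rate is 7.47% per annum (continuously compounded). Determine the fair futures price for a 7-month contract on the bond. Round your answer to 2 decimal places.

A$134.24

PV(coupons) I = 2.27·e^(−0.0747·3/12) + 2.27·e^(−0.0747·6/12)
I = 2.2280 + 2.1868 = 4.4148
F = (S − I)·e^(rT) = (132.93 − 4.4148) · e^(0.0747·7/12)
= 128.5152 · e^0.043575 = 128.5152 × 1.044538 = A$134.24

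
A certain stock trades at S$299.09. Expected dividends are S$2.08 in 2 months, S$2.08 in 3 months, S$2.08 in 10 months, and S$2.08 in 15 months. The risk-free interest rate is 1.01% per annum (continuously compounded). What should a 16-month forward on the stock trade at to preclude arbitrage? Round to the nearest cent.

PV(dividends) I = 2.08·e^(−0.0101·2/12) + 2.08·e^(−0.0101·3/12) + 2.08·e^(−0.0101·10/12) + 2.08·e^(−0.0101·15/12)
I = 2.0765 + 2.0748 + 2.0626 + 2.0539 = 8.2678
F = (S − I)·e^(rT) = (299.09 − 8.2678) · e^(0.0101·16/12)
= 290.8222 · e^0.013467 = 290.8222 × 1.013558 = S$294.77

S$294.77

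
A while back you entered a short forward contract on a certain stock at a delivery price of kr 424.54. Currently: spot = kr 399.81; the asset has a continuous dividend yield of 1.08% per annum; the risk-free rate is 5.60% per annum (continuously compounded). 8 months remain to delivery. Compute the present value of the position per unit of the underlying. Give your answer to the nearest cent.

Current fair forward for the remaining 8 months: F = S·e^((r − q)·T), (r − q) = 0.0560 − 0.0108 = 0.0452
F = 399.81 · e^(0.0452 × 8/12) = 399.81 × 1.030592 = 412.0410
Value of long forward = (F − K)·e^(−rT) = (412.0410 − 424.54) · e^(−0.0560·8/12)
= -12.4990 × 0.963355 = -12.04
Short position value = −(long value) = kr 12.04

kr 12.04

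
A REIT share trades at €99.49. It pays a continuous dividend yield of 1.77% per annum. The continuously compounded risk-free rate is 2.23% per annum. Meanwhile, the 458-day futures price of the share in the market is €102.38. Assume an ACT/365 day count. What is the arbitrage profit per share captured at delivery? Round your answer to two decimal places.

€2.31 per share

Fair futures: F* = S·e^(carry·T), with carry = (r − q) = 0.0223 − 0.0177 = 0.0046
F* = 99.49 · e^(0.0046 × 458/365) = 99.49 · e^0.005772 = 99.49 × 1.005789 = €100.0659
Market €102.38 > fair €100.0659: forward overpriced → cash-and-carry (buy spot, short the forward).
At maturity, profit = |F_mkt − F*| = |102.38 − 100.0659| = €2.31 per share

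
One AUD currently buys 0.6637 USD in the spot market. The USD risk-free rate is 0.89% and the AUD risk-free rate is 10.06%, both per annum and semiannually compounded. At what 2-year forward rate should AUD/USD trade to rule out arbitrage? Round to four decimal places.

0.5552

By covered interest parity, F = S · (1+r_USD/2)^(2T) / (1+r_AUD/2)^(2T)
= 0.6637 × 1.017919 / 1.216896 = 0.6637 × 0.836488
F = 0.5552 USD per AUD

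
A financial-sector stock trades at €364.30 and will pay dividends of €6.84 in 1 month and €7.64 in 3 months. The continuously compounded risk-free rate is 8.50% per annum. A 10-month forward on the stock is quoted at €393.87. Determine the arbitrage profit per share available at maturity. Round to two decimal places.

€18.15 per share

PV(dividends) I = 6.84·e^(−0.0850·1/12) + 7.64·e^(−0.0850·3/12) = 14.2711
Fair forward F* = (S − I)·e^(rT) = (364.30 − 14.2711)·e^0.070833 = 350.0289 × 1.073402 = 375.7217
Market €393.87 > fair 375.7217: forward overpriced → cash-and-carry (borrow at r, buy the stock and collect the dividends, short the forward).
Profit at T = |F_mkt − F*| = |393.87 − 375.7217| = €18.15 per share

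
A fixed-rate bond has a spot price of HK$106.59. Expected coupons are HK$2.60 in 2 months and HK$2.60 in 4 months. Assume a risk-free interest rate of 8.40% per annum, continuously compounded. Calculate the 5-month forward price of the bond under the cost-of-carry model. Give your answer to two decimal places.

PV(coupons) I = 2.60·e^(−0.0840·2/12) + 2.60·e^(−0.0840·4/12)
I = 2.5639 + 2.5282 = 5.0921
F = (S − I)·e^(rT) = (106.59 − 5.0921) · e^(0.0840·5/12)
= 101.4979 · e^0.035000 = 101.4979 × 1.035620 = HK$105.11

HK$105.11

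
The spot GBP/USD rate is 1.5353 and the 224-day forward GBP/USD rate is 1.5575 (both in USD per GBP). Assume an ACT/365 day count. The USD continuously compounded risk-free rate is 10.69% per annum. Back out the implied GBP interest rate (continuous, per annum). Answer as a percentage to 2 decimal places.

F = S·e^((r_USD − r_GBP)T) ⇒ r_GBP = r_USD − ln(F/S)/T
ln(1.5575/1.5353) = 0.014356; /(224/365) = 0.023393
r_GBP = 0.1069 − 0.023393 = 0.083507
r_GBP = 8.35%

8.35%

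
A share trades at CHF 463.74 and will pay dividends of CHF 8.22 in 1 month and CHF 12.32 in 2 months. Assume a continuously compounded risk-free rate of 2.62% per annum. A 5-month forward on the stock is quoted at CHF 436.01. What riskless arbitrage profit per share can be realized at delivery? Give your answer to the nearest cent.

PV(dividends) I = 8.22·e^(−0.0262·1/12) + 12.32·e^(−0.0262·2/12) = 20.4684
Fair forward F* = (S − I)·e^(rT) = (463.74 − 20.4684)·e^0.010917 = 443.2716 × 1.010977 = 448.1374
Market CHF 436.01 < fair 448.1374: forward underpriced → reverse cash-and-carry (short the stock, invest proceeds at r, pay the dividends, go long the forward).
Profit at T = |F_mkt − F*| = |436.01 − 448.1374| = CHF 12.13 per share

CHF 12.13 per share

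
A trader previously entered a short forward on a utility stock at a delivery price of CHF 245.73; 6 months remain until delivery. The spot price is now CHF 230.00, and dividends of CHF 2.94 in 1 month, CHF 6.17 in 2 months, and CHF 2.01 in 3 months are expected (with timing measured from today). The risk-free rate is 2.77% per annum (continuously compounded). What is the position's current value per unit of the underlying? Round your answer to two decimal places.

CHF 23.42

PV(remaining dividends) I = 2.94·e^(−0.0277·1/12) + 6.17·e^(−0.0277·2/12) + 2.01·e^(−0.0277·3/12) = 11.0709
Current forward F = (S − I)·e^(rT) = (230.00 − 11.0709)·e^(0.0277·6/12) = 218.9291 × 1.013946 = 221.9823
Value (long) = (F − K)·e^(−rT) = (221.9823 − 245.73) × 0.986245 = -23.4211
Short position value = −(long value) = CHF 23.42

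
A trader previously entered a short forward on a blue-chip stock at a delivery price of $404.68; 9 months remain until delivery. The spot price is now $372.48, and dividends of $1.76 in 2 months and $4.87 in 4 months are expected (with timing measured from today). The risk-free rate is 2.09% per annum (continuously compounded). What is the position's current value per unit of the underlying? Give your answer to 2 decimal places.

$32.50

PV(remaining dividends) I = 1.76·e^(−0.0209·2/12) + 4.87·e^(−0.0209·4/12) = 6.5901
Current forward F = (S − I)·e^(rT) = (372.48 − 6.5901)·e^(0.0209·9/12) = 365.8899 × 1.015798 = 371.6702
Value (long) = (F − K)·e^(−rT) = (371.6702 − 404.68) × 0.984447 = -32.4964
Short position value = −(long value) = $32.50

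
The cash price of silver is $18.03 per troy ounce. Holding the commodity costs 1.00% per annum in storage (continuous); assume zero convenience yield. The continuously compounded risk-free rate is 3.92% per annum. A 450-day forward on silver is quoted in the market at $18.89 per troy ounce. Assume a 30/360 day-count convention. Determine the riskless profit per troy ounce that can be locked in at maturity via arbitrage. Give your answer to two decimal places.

$0.28 per troy ounce

Fair forward: F* = S·e^(carry·T), with carry = (r + u) = 0.0392 + 0.0100 = 0.0492
F* = 18.03 · e^(0.0492 × 450/360) = 18.03 · e^0.061500 = 18.03 × 1.063430 = $19.1736
Market $18.89 < fair $19.1736: forward underpriced → reverse cash-and-carry (short spot, go long the forward).
At maturity, profit = |F_mkt − F*| = |18.89 − 19.1736| = $0.28 per troy ounce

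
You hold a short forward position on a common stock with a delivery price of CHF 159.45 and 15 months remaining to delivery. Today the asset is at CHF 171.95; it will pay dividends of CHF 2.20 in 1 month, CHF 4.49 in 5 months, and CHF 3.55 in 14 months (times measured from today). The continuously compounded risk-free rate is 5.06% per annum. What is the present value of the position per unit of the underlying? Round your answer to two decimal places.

PV(remaining dividends) I = 2.20·e^(−0.0506·1/12) + 4.49·e^(−0.0506·5/12) + 3.55·e^(−0.0506·14/12) = 9.9336
Current forward F = (S − I)·e^(rT) = (171.95 − 9.9336)·e^(0.0506·15/12) = 162.0164 × 1.065293 = 172.5949
Value (long) = (F − K)·e^(−rT) = (172.5949 − 159.45) × 0.938709 = 12.3392
Short position value = −(long value) = -CHF 12.34

-CHF 12.34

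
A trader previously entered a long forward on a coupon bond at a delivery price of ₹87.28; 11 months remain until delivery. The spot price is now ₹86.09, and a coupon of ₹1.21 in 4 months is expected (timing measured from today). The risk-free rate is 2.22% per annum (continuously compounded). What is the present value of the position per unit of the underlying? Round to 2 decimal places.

PV(remaining coupons) I = 1.21·e^(−0.0222·4/12) = 1.2011
Current forward F = (S − I)·e^(rT) = (86.09 − 1.2011)·e^(0.0222·11/12) = 84.8889 × 1.020558 = 86.6340
Value (long) = (F − K)·e^(−rT) = (86.6340 − 87.28) × 0.979856 = -0.6330
Value = -₹0.63

-₹0.63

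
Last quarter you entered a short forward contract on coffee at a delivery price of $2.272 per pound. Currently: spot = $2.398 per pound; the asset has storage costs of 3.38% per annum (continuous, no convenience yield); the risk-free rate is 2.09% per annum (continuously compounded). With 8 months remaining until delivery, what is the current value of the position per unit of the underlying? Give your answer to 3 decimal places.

-$0.212 per pound

Current fair forward for the remaining 8 months: F = S·e^((r + u)·T), (r + u) = 0.0209 + 0.0338 = 0.0547
F = 2.398 · e^(0.0547 × 8/12) = 2.398 × 1.037140 = 2.4871
Value of long forward = (F − K)·e^(−rT) = (2.4871 − 2.272) · e^(−0.0209·8/12)
= 0.2151 × 0.986163 = 0.212
Short position value = −(long value) = -$0.212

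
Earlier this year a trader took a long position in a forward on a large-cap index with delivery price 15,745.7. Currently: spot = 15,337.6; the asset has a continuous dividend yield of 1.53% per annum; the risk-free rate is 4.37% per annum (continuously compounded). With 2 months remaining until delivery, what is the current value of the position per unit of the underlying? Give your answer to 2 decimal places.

Current fair forward for the remaining 2 months: F = S·e^((r − q)·T), (r − q) = 0.0437 − 0.0153 = 0.0284
F = 15337.6 · e^(0.0284 × 2/12) = 15337.6 × 1.00474455 = 15410.3700
Value of long forward = (F − K)·e^(−rT) = (15410.3700 − 15745.7) · e^(−0.0437·2/12)
= -335.3300 × 0.99274313 = -332.90

-332.90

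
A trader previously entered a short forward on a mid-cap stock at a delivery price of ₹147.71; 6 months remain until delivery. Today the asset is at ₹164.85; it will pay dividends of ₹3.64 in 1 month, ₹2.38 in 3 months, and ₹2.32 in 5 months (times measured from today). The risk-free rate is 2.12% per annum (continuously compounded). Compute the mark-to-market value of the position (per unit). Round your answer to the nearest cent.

-₹10.40

PV(remaining dividends) I = 3.64·e^(−0.0212·1/12) + 2.38·e^(−0.0212·3/12) + 2.32·e^(−0.0212·5/12) = 8.3006
Current forward F = (S − I)·e^(rT) = (164.85 − 8.3006)·e^(0.0212·6/12) = 156.5494 × 1.010656 = 158.2176
Value (long) = (F − K)·e^(−rT) = (158.2176 − 147.71) × 0.989456 = 10.3968
Short position value = −(long value) = -₹10.40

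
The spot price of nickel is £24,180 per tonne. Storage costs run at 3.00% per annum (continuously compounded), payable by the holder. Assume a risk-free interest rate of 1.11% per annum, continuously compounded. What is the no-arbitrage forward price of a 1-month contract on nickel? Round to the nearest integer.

£24,263 per tonne

Net carry = r + u − y = 0.0111 + 0.0300 − 0.0000 = 0.0411
F = S·e^((r+u−y)T) = 24180 · e^(0.0411 × 1/12) = 24180 · e^0.003425
= 24180 × 1.003431 = £24,263 per tonne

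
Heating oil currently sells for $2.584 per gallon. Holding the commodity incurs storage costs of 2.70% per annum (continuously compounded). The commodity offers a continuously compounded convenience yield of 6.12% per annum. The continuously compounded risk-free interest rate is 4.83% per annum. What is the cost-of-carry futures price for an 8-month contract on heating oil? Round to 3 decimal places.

$2.608 per gallon

Net carry = r + u − y = 0.0483 + 0.0270 − 0.0612 = 0.0141
F = S·e^((r+u−y)T) = 2.584 · e^(0.0141 × 8/12) = 2.584 · e^0.009400
= 2.584 × 1.009444 = $2.608 per gallon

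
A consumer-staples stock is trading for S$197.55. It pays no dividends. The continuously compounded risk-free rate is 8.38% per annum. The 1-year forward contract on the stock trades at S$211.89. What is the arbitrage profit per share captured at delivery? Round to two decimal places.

Fair forward: F* = S·e^(carry·T), with carry = r = 0.0838
F* = 197.55 · e^(0.0838 × 1) = 197.55 · e^0.083800 = 197.55 × 1.087411 = S$214.8180
Market S$211.89 < fair S$214.8180: forward underpriced → reverse cash-and-carry (short spot, go long the forward).
At maturity, profit = |F_mkt − F*| = |211.89 − 214.8180| = S$2.93 per share

S$2.93 per share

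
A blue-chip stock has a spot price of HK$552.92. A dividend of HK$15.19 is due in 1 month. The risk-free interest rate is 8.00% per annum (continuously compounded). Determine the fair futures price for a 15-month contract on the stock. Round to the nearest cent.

HK$594.40

PV(dividends) I = 15.19·e^(−0.0800·1/12)
I = 15.0891
F = (S − I)·e^(rT) = (552.92 − 15.0891) · e^(0.0800·15/12)
= 537.8309 · e^0.100000 = 537.8309 × 1.105171 = HK$594.40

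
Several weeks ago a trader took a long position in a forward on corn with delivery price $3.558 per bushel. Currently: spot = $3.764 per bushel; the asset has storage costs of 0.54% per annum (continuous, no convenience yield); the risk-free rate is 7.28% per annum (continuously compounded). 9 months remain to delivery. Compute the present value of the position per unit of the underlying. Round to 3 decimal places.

Current fair forward for the remaining 9 months: F = S·e^((r + u)·T), (r + u) = 0.0728 + 0.0054 = 0.0782
F = 3.764 · e^(0.0782 × 9/12) = 3.764 × 1.060404 = 3.9914
Value of long forward = (F − K)·e^(−rT) = (3.9914 − 3.558) · e^(−0.0728·9/12)
= 0.4334 × 0.946864 = 0.410

$0.410 per bushel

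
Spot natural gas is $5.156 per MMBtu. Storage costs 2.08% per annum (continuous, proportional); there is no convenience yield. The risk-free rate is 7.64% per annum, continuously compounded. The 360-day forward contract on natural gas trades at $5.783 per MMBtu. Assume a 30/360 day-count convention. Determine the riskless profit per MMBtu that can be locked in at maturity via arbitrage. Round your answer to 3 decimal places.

$0.101 per MMBtu

Fair forward: F* = S·e^(carry·T), with carry = (r + u) = 0.0764 + 0.0208 = 0.0972
F* = 5.156 · e^(0.0972 × 360/360) = 5.156 · e^0.097200 = 5.156 × 1.102081 = $5.6823
Market $5.783 > fair $5.6823: forward overpriced → cash-and-carry (buy spot, short the forward).
At maturity, profit = |F_mkt − F*| = |5.783 − 5.6823| = $0.101 per MMBtu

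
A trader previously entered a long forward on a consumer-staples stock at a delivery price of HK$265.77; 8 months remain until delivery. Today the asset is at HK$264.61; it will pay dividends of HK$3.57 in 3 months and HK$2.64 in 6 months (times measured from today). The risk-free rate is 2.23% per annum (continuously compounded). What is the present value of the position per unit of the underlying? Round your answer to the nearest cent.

-HK$3.40

PV(remaining dividends) I = 3.57·e^(−0.0223·3/12) + 2.64·e^(−0.0223·6/12) = 6.1609
Current forward F = (S − I)·e^(rT) = (264.61 − 6.1609)·e^(0.0223·8/12) = 258.4491 × 1.014978 = 262.3202
Value (long) = (F − K)·e^(−rT) = (262.3202 − 265.77) × 0.985243 = -3.3989
Value = -HK$3.40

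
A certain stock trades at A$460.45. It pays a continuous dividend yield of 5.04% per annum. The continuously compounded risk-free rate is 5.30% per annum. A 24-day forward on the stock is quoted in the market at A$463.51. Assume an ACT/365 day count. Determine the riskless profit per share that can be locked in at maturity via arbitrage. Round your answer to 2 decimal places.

Fair forward: F* = S·e^(carry·T), with carry = (r − q) = 0.0530 − 0.0504 = 0.0026
F* = 460.45 · e^(0.0026 × 24/365) = 460.45 · e^0.000171 = 460.45 × 1.000171 = A$460.5287
Market A$463.51 > fair A$460.5287: forward overpriced → cash-and-carry (buy spot, short the forward).
At maturity, profit = |F_mkt − F*| = |463.51 − 460.5287| = A$2.98 per share

A$2.98 per share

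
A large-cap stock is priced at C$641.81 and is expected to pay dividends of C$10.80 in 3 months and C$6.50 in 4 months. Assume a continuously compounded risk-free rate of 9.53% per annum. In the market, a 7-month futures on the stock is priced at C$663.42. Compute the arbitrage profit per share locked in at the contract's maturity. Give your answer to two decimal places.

PV(dividends) I = 10.80·e^(−0.0953·3/12) + 6.50·e^(−0.0953·4/12) = 16.8425
Fair futures F* = (S − I)·e^(rT) = (641.81 − 16.8425)·e^0.055592 = 624.9675 × 1.057166 = 660.6944
Market C$663.42 > fair 660.6944: forward overpriced → cash-and-carry (borrow at r, buy the stock and collect the dividends, short the forward).
Profit at T = |F_mkt − F*| = |663.42 − 660.6944| = C$2.73 per share

C$2.73 per share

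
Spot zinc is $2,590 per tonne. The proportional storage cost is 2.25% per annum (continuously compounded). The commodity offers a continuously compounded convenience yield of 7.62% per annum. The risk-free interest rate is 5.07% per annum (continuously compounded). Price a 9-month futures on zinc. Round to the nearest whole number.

$2,584 per tonne

Net carry = r + u − y = 0.0507 + 0.0225 − 0.0762 = -0.0030
F = S·e^((r+u−y)T) = 2590 · e^(-0.0030 × 9/12) = 2590 · e^-0.002250
= 2590 × 0.997753 = $2,584 per tonne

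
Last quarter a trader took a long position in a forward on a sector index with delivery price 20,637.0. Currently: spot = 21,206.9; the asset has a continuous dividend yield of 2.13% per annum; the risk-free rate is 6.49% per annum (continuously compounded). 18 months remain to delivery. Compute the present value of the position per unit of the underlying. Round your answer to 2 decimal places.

1817.37

Current fair forward for the remaining 18 months: F = S·e^((r − q)·T), (r − q) = 0.0649 − 0.0213 = 0.0436
F = 21206.9 · e^(0.0436 × 18/12) = 21206.9 × 1.06758597 = 22640.1889
Value of long forward = (F − K)·e^(−rT) = (22640.1889 − 20637.0) · e^(−0.0649·18/12)
= 2003.1889 × 0.90723842 = 1817.37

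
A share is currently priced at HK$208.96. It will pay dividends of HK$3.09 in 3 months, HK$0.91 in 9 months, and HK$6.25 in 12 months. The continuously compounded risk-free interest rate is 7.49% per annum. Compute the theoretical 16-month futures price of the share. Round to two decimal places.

PV(dividends) I = 3.09·e^(−0.0749·3/12) + 0.91·e^(−0.0749·9/12) + 6.25·e^(−0.0749·12/12)
I = 3.0327 + 0.8603 + 5.7990 = 9.6920
F = (S − I)·e^(rT) = (208.96 − 9.6920) · e^(0.0749·16/12)
= 199.2680 · e^0.099867 = 199.2680 × 1.105024 = HK$220.20

HK$220.20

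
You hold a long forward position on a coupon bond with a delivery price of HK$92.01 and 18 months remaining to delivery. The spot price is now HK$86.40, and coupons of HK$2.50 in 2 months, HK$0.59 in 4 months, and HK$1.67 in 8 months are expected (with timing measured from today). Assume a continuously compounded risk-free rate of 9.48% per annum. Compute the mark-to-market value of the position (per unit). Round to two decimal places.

PV(remaining coupons) I = 2.50·e^(−0.0948·2/12) + 0.59·e^(−0.0948·4/12) + 1.67·e^(−0.0948·8/12) = 4.6002
Current forward F = (S − I)·e^(rT) = (86.40 − 4.6002)·e^(0.0948·18/12) = 81.7998 × 1.152807 = 94.2994
Value (long) = (F − K)·e^(−rT) = (94.2994 − 92.01) × 0.867448 = 1.9859
Value = HK$1.99

HK$1.99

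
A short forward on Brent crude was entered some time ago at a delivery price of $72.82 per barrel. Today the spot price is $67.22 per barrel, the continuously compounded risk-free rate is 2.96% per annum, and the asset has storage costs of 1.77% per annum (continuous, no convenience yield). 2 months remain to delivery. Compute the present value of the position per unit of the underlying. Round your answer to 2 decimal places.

Current fair forward for the remaining 2 months: F = S·e^((r + u)·T), (r + u) = 0.0296 + 0.0177 = 0.0473
F = 67.22 · e^(0.0473 × 2/12) = 67.22 × 1.007914 = 67.7520
Value of long forward = (F − K)·e^(−rT) = (67.7520 − 72.82) · e^(−0.0296·2/12)
= -5.0680 × 0.995079 = -5.04
Short position value = −(long value) = $5.04

$5.04 per barrel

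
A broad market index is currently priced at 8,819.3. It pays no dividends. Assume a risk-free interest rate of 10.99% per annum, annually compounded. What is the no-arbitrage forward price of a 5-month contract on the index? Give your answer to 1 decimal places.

9,210.9

F = S · (1+r)^T
= 8819.3 × 1.044403
F = 9,210.9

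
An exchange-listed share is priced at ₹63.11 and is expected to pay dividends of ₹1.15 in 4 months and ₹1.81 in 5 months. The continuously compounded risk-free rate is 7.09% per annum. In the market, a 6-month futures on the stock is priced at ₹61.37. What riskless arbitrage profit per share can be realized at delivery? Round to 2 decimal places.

₹1.03 per share

PV(dividends) I = 1.15·e^(−0.0709·4/12) + 1.81·e^(−0.0709·5/12) = 2.8805
Fair futures F* = (S − I)·e^(rT) = (63.11 − 2.8805)·e^0.035450 = 60.2295 × 1.036086 = 62.4029
Market ₹61.37 < fair 62.4029: forward underpriced → reverse cash-and-carry (short the stock, invest proceeds at r, pay the dividends, go long the forward).
Profit at T = |F_mkt − F*| = |61.37 − 62.4029| = ₹1.03 per share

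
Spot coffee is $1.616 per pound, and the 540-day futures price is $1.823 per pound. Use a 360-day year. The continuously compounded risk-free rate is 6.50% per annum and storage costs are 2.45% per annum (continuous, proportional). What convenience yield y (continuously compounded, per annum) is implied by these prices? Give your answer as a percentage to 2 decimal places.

0.91%

F = S·e^((r+u−y)T) ⇒ (r+u−y) = ln(F/S)/T
ln(1.823/1.616) = 0.120530; /T ⇒ 0.080353
y = r + u − ln(F/S)/T = 0.0650 + 0.0245 − 0.080353 = 0.009147
y = 0.91%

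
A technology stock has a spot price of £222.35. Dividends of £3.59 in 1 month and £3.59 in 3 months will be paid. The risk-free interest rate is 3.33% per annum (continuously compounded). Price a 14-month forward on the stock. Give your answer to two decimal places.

PV(dividends) I = 3.59·e^(−0.0333·1/12) + 3.59·e^(−0.0333·3/12)
I = 3.5801 + 3.5602 = 7.1403
F = (S − I)·e^(rT) = (222.35 − 7.1403) · e^(0.0333·14/12)
= 215.2097 · e^0.038850 = 215.2097 × 1.039615 = £223.74

£223.74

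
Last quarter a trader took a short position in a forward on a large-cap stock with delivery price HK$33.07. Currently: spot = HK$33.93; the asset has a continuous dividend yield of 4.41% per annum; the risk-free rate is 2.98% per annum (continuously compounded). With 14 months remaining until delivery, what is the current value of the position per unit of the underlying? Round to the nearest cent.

Current fair forward for the remaining 14 months: F = S·e^((r − q)·T), (r − q) = 0.0298 − 0.0441 = -0.0143
F = 33.93 · e^(-0.0143 × 14/12) = 33.93 × 0.983455 = 33.3686
Value of long forward = (F − K)·e^(−rT) = (33.3686 − 33.07) · e^(−0.0298·14/12)
= 0.2986 × 0.965831 = 0.29
Short position value = −(long value) = -HK$0.29

-HK$0.29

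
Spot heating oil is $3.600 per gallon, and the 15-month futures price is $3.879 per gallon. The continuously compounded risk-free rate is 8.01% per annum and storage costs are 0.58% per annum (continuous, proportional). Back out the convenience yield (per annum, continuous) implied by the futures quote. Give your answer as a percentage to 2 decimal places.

2.62%

F = S·e^((r+u−y)T) ⇒ (r+u−y) = ln(F/S)/T
ln(3.879/3.600) = 0.074644; /T ⇒ 0.059715
y = r + u − ln(F/S)/T = 0.0801 + 0.0058 − 0.059715 = 0.026185
y = 2.62%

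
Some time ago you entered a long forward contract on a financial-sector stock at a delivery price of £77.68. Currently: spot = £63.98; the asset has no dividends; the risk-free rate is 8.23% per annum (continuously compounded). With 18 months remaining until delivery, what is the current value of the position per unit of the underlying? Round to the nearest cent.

Current fair forward for the remaining 18 months: F = S·e^(r·T), r = 0.0823
F = 63.98 · e^(0.0823 × 18/12) = 63.98 × 1.131393 = 72.3865
Value of long forward = (F − K)·e^(−rT) = (72.3865 − 77.68) · e^(−0.0823·18/12)
= -5.2935 × 0.883866 = -4.68

-£4.68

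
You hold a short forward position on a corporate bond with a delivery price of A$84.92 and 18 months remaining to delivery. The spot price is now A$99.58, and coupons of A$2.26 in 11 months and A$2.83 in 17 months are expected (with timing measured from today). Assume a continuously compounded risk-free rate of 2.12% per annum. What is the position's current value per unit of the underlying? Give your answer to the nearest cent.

PV(remaining coupons) I = 2.26·e^(−0.0212·11/12) + 2.83·e^(−0.0212·17/12) = 4.9628
Current forward F = (S − I)·e^(rT) = (99.58 − 4.9628)·e^(0.0212·18/12) = 94.6172 × 1.032311 = 97.6744
Value (long) = (F − K)·e^(−rT) = (97.6744 − 84.92) × 0.968700 = 12.3552
Short position value = −(long value) = -A$12.36

-A$12.36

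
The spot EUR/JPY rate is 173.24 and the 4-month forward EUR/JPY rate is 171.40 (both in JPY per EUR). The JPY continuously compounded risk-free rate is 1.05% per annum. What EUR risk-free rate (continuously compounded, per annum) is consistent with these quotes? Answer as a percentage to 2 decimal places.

4.25%

F = S·e^((r_JPY − r_EUR)T) ⇒ r_EUR = r_JPY − ln(F/S)/T
ln(171.40/173.24) = -0.010678; /(4/12) = -0.032034
r_EUR = 0.0105 + 0.032034 = 0.042534
r_EUR = 4.25%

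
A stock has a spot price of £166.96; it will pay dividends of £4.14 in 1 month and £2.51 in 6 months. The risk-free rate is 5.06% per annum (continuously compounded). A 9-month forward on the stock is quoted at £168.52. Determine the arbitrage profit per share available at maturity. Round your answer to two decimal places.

£1.93 per share

PV(dividends) I = 4.14·e^(−0.0506·1/12) + 2.51·e^(−0.0506·6/12) = 6.5699
Fair forward F* = (S − I)·e^(rT) = (166.96 − 6.5699)·e^0.037950 = 160.3901 × 1.038679 = 166.5938
Market £168.52 > fair 166.5938: forward overpriced → cash-and-carry (borrow at r, buy the stock and collect the dividends, short the forward).
Profit at T = |F_mkt − F*| = |168.52 − 166.5938| = £1.93 per share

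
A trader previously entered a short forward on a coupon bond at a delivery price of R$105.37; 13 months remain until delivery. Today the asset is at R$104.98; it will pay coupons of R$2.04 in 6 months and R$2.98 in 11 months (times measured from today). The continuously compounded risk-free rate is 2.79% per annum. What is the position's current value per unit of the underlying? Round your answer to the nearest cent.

R$2.17

PV(remaining coupons) I = 2.04·e^(−0.0279·6/12) + 2.98·e^(−0.0279·11/12) = 4.9165
Current forward F = (S − I)·e^(rT) = (104.98 − 4.9165)·e^(0.0279·13/12) = 100.0635 × 1.030686 = 103.1340
Value (long) = (F − K)·e^(−rT) = (103.1340 − 105.37) × 0.970227 = -2.1694
Short position value = −(long value) = R$2.17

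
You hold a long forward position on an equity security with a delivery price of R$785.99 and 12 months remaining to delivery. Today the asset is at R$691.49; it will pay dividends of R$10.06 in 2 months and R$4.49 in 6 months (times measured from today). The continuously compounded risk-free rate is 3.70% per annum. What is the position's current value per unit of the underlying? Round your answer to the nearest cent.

PV(remaining dividends) I = 10.06·e^(−0.0370·2/12) + 4.49·e^(−0.0370·6/12) = 14.4059
Current forward F = (S − I)·e^(rT) = (691.49 − 14.4059)·e^(0.0370·12/12) = 677.0841 × 1.037693 = 702.6054
Value (long) = (F − K)·e^(−rT) = (702.6054 − 785.99) × 0.963676 = -80.3557
Value = -R$80.36

-R$80.36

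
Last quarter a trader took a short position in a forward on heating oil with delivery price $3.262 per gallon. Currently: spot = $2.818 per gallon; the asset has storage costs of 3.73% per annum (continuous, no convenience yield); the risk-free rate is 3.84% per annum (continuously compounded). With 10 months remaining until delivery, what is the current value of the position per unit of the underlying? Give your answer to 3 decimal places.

$0.252 per gallon

Current fair forward for the remaining 10 months: F = S·e^((r + u)·T), (r + u) = 0.0384 + 0.0373 = 0.0757
F = 2.818 · e^(0.0757 × 10/12) = 2.818 × 1.065116 = 3.0015
Value of long forward = (F − K)·e^(−rT) = (3.0015 − 3.262) · e^(−0.0384·10/12)
= -0.2605 × 0.968507 = -0.252
Short position value = −(long value) = $0.252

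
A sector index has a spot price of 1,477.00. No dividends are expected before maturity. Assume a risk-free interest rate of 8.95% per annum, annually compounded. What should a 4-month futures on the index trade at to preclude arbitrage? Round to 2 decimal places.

F = S · (1+r)^T
= 1477.00 × 1.02898508
F = 1,519.81

1,519.81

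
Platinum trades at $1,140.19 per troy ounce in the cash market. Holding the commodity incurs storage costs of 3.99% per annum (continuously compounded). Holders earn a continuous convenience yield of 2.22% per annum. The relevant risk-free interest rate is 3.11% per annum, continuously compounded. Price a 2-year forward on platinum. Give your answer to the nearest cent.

Net carry = r + u − y = 0.0311 + 0.0399 − 0.0222 = 0.0488
F = S·e^((r+u−y)T) = 1140.19 · e^(0.0488 × 2) = 1140.19 · e^0.09760000
= 1140.19 × 1.10252169 = $1,257.08 per troy ounce

$1,257.08 per troy ounce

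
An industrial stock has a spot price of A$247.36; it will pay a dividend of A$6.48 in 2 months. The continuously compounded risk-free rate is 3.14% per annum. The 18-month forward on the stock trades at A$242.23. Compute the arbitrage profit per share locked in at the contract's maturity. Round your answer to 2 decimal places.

PV(dividends) I = 6.48·e^(−0.0314·2/12) = 6.4462
Fair forward F* = (S − I)·e^(rT) = (247.36 − 6.4462)·e^0.047100 = 240.9138 × 1.048227 = 252.5323
Market A$242.23 < fair 252.5323: forward underpriced → reverse cash-and-carry (short the stock, invest proceeds at r, pay the dividends, go long the forward).
Profit at T = |F_mkt − F*| = |242.23 − 252.5323| = A$10.30 per share

A$10.30 per share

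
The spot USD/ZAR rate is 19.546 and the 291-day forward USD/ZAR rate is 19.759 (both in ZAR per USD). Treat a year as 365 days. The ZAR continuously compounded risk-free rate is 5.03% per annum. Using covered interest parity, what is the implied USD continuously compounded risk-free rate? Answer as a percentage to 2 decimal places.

F = S·e^((r_ZAR − r_USD)T) ⇒ r_USD = r_ZAR − ln(F/S)/T
ln(19.759/19.546) = 0.010838; /(291/365) = 0.013594
r_USD = 0.0503 − 0.013594 = 0.036706
r_USD = 3.67%

3.67%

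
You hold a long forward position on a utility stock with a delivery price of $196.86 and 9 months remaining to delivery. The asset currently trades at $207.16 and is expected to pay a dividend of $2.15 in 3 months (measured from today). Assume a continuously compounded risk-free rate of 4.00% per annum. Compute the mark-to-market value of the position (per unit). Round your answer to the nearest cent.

PV(remaining dividends) I = 2.15·e^(−0.0400·3/12) = 2.1286
Current forward F = (S − I)·e^(rT) = (207.16 − 2.1286)·e^(0.0400·9/12) = 205.0314 × 1.030455 = 211.2756
Value (long) = (F − K)·e^(−rT) = (211.2756 − 196.86) × 0.970446 = 13.9896
Value = $13.99

$13.99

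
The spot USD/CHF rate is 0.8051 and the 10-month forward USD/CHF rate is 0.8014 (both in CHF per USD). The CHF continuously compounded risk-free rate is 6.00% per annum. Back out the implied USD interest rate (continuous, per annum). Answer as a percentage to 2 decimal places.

F = S·e^((r_CHF − r_USD)T) ⇒ r_USD = r_CHF − ln(F/S)/T
ln(0.8014/0.8051) = -0.004606; /(10/12) = -0.005527
r_USD = 0.0600 + 0.005527 = 0.065527
r_USD = 6.55%

6.55%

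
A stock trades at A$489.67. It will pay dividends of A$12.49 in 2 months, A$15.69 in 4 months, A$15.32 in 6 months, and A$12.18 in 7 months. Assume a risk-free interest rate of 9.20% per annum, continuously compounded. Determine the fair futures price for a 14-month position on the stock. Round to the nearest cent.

PV(dividends) I = 12.49·e^(−0.0920·2/12) + 15.69·e^(−0.0920·4/12) + 15.32·e^(−0.0920·6/12) + 12.18·e^(−0.0920·7/12)
I = 12.2999 + 15.2161 + 14.6312 + 11.5436 = 53.6908
F = (S − I)·e^(rT) = (489.67 − 53.6908) · e^(0.0920·14/12)
= 435.9792 · e^0.107333 = 435.9792 × 1.113305 = A$485.38

A$485.38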